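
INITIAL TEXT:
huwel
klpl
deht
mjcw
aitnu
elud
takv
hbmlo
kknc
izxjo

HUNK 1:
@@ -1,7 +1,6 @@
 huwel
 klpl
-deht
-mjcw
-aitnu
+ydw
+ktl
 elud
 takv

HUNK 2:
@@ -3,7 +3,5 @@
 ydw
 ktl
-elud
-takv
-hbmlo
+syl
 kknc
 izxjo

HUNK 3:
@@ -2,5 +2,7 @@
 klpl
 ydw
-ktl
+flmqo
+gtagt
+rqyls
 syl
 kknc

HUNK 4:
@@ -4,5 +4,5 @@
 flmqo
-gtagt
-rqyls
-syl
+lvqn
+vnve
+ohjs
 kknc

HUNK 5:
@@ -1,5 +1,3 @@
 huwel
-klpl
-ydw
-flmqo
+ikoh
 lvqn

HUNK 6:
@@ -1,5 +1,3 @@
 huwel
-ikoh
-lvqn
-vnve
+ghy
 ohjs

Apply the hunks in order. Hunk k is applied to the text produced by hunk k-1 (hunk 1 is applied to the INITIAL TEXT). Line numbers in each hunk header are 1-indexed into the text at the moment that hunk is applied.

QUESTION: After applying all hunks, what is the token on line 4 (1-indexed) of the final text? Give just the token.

Hunk 1: at line 1 remove [deht,mjcw,aitnu] add [ydw,ktl] -> 9 lines: huwel klpl ydw ktl elud takv hbmlo kknc izxjo
Hunk 2: at line 3 remove [elud,takv,hbmlo] add [syl] -> 7 lines: huwel klpl ydw ktl syl kknc izxjo
Hunk 3: at line 2 remove [ktl] add [flmqo,gtagt,rqyls] -> 9 lines: huwel klpl ydw flmqo gtagt rqyls syl kknc izxjo
Hunk 4: at line 4 remove [gtagt,rqyls,syl] add [lvqn,vnve,ohjs] -> 9 lines: huwel klpl ydw flmqo lvqn vnve ohjs kknc izxjo
Hunk 5: at line 1 remove [klpl,ydw,flmqo] add [ikoh] -> 7 lines: huwel ikoh lvqn vnve ohjs kknc izxjo
Hunk 6: at line 1 remove [ikoh,lvqn,vnve] add [ghy] -> 5 lines: huwel ghy ohjs kknc izxjo
Final line 4: kknc

Answer: kknc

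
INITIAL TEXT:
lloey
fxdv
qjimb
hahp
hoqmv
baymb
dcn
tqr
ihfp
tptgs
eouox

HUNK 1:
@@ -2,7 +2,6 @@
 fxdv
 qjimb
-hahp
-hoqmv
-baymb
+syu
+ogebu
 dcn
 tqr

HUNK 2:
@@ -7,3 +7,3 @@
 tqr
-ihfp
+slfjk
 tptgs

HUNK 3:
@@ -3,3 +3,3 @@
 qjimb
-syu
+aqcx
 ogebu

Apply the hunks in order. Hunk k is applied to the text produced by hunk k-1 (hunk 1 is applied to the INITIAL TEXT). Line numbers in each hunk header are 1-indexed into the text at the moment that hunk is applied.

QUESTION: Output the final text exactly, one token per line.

Answer: lloey
fxdv
qjimb
aqcx
ogebu
dcn
tqr
slfjk
tptgs
eouox

Derivation:
Hunk 1: at line 2 remove [hahp,hoqmv,baymb] add [syu,ogebu] -> 10 lines: lloey fxdv qjimb syu ogebu dcn tqr ihfp tptgs eouox
Hunk 2: at line 7 remove [ihfp] add [slfjk] -> 10 lines: lloey fxdv qjimb syu ogebu dcn tqr slfjk tptgs eouox
Hunk 3: at line 3 remove [syu] add [aqcx] -> 10 lines: lloey fxdv qjimb aqcx ogebu dcn tqr slfjk tptgs eouox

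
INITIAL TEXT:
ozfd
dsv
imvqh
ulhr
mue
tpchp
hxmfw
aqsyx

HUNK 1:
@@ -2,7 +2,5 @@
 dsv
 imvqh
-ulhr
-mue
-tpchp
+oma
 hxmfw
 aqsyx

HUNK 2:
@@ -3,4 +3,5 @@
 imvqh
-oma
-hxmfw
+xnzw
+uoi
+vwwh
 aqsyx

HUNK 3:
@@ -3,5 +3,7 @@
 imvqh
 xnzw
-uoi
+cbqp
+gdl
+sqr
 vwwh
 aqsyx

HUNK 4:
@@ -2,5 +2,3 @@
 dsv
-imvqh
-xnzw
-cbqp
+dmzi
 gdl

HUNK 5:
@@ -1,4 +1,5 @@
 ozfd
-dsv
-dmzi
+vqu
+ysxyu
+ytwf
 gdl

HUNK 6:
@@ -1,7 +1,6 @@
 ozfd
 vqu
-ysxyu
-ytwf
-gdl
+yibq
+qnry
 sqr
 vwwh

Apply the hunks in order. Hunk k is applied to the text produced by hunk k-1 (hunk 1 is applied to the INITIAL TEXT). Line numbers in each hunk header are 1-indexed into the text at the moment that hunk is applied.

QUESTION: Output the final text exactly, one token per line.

Answer: ozfd
vqu
yibq
qnry
sqr
vwwh
aqsyx

Derivation:
Hunk 1: at line 2 remove [ulhr,mue,tpchp] add [oma] -> 6 lines: ozfd dsv imvqh oma hxmfw aqsyx
Hunk 2: at line 3 remove [oma,hxmfw] add [xnzw,uoi,vwwh] -> 7 lines: ozfd dsv imvqh xnzw uoi vwwh aqsyx
Hunk 3: at line 3 remove [uoi] add [cbqp,gdl,sqr] -> 9 lines: ozfd dsv imvqh xnzw cbqp gdl sqr vwwh aqsyx
Hunk 4: at line 2 remove [imvqh,xnzw,cbqp] add [dmzi] -> 7 lines: ozfd dsv dmzi gdl sqr vwwh aqsyx
Hunk 5: at line 1 remove [dsv,dmzi] add [vqu,ysxyu,ytwf] -> 8 lines: ozfd vqu ysxyu ytwf gdl sqr vwwh aqsyx
Hunk 6: at line 1 remove [ysxyu,ytwf,gdl] add [yibq,qnry] -> 7 lines: ozfd vqu yibq qnry sqr vwwh aqsyx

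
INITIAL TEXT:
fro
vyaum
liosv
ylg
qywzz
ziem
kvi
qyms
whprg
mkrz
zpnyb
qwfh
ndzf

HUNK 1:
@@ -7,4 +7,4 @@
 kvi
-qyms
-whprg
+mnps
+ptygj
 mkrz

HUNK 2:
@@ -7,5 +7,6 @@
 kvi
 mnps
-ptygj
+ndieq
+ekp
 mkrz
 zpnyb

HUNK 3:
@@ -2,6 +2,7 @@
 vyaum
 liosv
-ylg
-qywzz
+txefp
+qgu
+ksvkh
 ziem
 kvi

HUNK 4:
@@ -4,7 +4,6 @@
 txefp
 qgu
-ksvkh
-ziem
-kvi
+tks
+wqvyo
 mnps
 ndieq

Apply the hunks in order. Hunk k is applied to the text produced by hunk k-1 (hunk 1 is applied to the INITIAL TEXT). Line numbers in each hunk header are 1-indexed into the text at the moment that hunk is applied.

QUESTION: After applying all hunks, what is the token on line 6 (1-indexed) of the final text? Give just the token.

Answer: tks

Derivation:
Hunk 1: at line 7 remove [qyms,whprg] add [mnps,ptygj] -> 13 lines: fro vyaum liosv ylg qywzz ziem kvi mnps ptygj mkrz zpnyb qwfh ndzf
Hunk 2: at line 7 remove [ptygj] add [ndieq,ekp] -> 14 lines: fro vyaum liosv ylg qywzz ziem kvi mnps ndieq ekp mkrz zpnyb qwfh ndzf
Hunk 3: at line 2 remove [ylg,qywzz] add [txefp,qgu,ksvkh] -> 15 lines: fro vyaum liosv txefp qgu ksvkh ziem kvi mnps ndieq ekp mkrz zpnyb qwfh ndzf
Hunk 4: at line 4 remove [ksvkh,ziem,kvi] add [tks,wqvyo] -> 14 lines: fro vyaum liosv txefp qgu tks wqvyo mnps ndieq ekp mkrz zpnyb qwfh ndzf
Final line 6: tks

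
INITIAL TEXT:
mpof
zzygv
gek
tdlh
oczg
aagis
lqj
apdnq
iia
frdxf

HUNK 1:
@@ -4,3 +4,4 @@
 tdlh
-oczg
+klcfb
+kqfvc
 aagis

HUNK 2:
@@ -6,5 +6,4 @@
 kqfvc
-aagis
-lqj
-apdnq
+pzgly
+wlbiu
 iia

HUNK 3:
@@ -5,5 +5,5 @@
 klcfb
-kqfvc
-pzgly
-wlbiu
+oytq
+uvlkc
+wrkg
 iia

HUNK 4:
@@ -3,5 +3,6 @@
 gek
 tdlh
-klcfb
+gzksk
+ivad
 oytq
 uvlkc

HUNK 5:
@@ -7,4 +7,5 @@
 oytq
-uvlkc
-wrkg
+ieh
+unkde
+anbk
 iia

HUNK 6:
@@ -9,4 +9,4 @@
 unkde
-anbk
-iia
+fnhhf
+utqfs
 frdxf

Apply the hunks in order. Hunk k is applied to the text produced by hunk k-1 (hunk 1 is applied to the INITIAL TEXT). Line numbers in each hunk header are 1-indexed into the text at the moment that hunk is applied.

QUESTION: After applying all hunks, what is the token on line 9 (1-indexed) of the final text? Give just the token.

Answer: unkde

Derivation:
Hunk 1: at line 4 remove [oczg] add [klcfb,kqfvc] -> 11 lines: mpof zzygv gek tdlh klcfb kqfvc aagis lqj apdnq iia frdxf
Hunk 2: at line 6 remove [aagis,lqj,apdnq] add [pzgly,wlbiu] -> 10 lines: mpof zzygv gek tdlh klcfb kqfvc pzgly wlbiu iia frdxf
Hunk 3: at line 5 remove [kqfvc,pzgly,wlbiu] add [oytq,uvlkc,wrkg] -> 10 lines: mpof zzygv gek tdlh klcfb oytq uvlkc wrkg iia frdxf
Hunk 4: at line 3 remove [klcfb] add [gzksk,ivad] -> 11 lines: mpof zzygv gek tdlh gzksk ivad oytq uvlkc wrkg iia frdxf
Hunk 5: at line 7 remove [uvlkc,wrkg] add [ieh,unkde,anbk] -> 12 lines: mpof zzygv gek tdlh gzksk ivad oytq ieh unkde anbk iia frdxf
Hunk 6: at line 9 remove [anbk,iia] add [fnhhf,utqfs] -> 12 lines: mpof zzygv gek tdlh gzksk ivad oytq ieh unkde fnhhf utqfs frdxf
Final line 9: unkde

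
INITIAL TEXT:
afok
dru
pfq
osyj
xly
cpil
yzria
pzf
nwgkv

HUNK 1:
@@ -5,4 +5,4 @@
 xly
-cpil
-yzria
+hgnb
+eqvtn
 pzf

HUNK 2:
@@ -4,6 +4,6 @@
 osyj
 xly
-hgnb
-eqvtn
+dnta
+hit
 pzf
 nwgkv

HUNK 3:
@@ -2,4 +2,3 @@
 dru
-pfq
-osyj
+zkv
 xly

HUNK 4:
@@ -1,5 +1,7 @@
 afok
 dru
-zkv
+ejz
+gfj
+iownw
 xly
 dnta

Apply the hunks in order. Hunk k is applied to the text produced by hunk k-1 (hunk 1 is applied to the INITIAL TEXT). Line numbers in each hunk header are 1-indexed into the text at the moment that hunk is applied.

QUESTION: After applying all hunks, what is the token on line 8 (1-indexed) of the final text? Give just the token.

Answer: hit

Derivation:
Hunk 1: at line 5 remove [cpil,yzria] add [hgnb,eqvtn] -> 9 lines: afok dru pfq osyj xly hgnb eqvtn pzf nwgkv
Hunk 2: at line 4 remove [hgnb,eqvtn] add [dnta,hit] -> 9 lines: afok dru pfq osyj xly dnta hit pzf nwgkv
Hunk 3: at line 2 remove [pfq,osyj] add [zkv] -> 8 lines: afok dru zkv xly dnta hit pzf nwgkv
Hunk 4: at line 1 remove [zkv] add [ejz,gfj,iownw] -> 10 lines: afok dru ejz gfj iownw xly dnta hit pzf nwgkv
Final line 8: hit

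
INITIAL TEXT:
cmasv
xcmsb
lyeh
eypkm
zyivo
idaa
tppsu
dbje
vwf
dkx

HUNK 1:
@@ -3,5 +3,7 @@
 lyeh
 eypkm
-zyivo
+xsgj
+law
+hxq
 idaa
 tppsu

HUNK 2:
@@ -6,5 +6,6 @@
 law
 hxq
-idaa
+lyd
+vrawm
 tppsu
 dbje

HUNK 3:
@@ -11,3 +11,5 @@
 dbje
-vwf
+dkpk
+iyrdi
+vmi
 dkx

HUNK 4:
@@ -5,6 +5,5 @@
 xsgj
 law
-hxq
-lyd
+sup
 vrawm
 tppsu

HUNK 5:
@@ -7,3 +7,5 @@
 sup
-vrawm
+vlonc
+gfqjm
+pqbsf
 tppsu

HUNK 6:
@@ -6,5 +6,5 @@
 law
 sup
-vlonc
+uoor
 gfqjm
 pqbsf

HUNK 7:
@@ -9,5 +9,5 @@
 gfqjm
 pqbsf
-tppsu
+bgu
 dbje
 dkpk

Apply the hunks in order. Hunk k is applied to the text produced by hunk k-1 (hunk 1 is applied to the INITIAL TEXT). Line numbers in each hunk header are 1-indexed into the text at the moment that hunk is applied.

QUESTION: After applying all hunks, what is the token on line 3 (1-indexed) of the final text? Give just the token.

Hunk 1: at line 3 remove [zyivo] add [xsgj,law,hxq] -> 12 lines: cmasv xcmsb lyeh eypkm xsgj law hxq idaa tppsu dbje vwf dkx
Hunk 2: at line 6 remove [idaa] add [lyd,vrawm] -> 13 lines: cmasv xcmsb lyeh eypkm xsgj law hxq lyd vrawm tppsu dbje vwf dkx
Hunk 3: at line 11 remove [vwf] add [dkpk,iyrdi,vmi] -> 15 lines: cmasv xcmsb lyeh eypkm xsgj law hxq lyd vrawm tppsu dbje dkpk iyrdi vmi dkx
Hunk 4: at line 5 remove [hxq,lyd] add [sup] -> 14 lines: cmasv xcmsb lyeh eypkm xsgj law sup vrawm tppsu dbje dkpk iyrdi vmi dkx
Hunk 5: at line 7 remove [vrawm] add [vlonc,gfqjm,pqbsf] -> 16 lines: cmasv xcmsb lyeh eypkm xsgj law sup vlonc gfqjm pqbsf tppsu dbje dkpk iyrdi vmi dkx
Hunk 6: at line 6 remove [vlonc] add [uoor] -> 16 lines: cmasv xcmsb lyeh eypkm xsgj law sup uoor gfqjm pqbsf tppsu dbje dkpk iyrdi vmi dkx
Hunk 7: at line 9 remove [tppsu] add [bgu] -> 16 lines: cmasv xcmsb lyeh eypkm xsgj law sup uoor gfqjm pqbsf bgu dbje dkpk iyrdi vmi dkx
Final line 3: lyeh

Answer: lyeh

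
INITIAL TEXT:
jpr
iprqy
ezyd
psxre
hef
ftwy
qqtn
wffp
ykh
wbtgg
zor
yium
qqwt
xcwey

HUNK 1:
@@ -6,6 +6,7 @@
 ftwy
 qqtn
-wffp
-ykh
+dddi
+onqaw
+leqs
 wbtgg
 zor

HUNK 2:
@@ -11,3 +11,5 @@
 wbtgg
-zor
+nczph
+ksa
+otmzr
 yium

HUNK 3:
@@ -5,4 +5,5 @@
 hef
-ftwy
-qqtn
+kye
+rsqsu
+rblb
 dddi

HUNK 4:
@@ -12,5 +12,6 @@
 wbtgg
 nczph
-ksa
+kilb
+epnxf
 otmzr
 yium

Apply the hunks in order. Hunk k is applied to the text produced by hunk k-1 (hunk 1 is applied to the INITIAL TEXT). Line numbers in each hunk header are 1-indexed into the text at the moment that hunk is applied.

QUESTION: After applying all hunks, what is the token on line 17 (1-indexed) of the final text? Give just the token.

Answer: yium

Derivation:
Hunk 1: at line 6 remove [wffp,ykh] add [dddi,onqaw,leqs] -> 15 lines: jpr iprqy ezyd psxre hef ftwy qqtn dddi onqaw leqs wbtgg zor yium qqwt xcwey
Hunk 2: at line 11 remove [zor] add [nczph,ksa,otmzr] -> 17 lines: jpr iprqy ezyd psxre hef ftwy qqtn dddi onqaw leqs wbtgg nczph ksa otmzr yium qqwt xcwey
Hunk 3: at line 5 remove [ftwy,qqtn] add [kye,rsqsu,rblb] -> 18 lines: jpr iprqy ezyd psxre hef kye rsqsu rblb dddi onqaw leqs wbtgg nczph ksa otmzr yium qqwt xcwey
Hunk 4: at line 12 remove [ksa] add [kilb,epnxf] -> 19 lines: jpr iprqy ezyd psxre hef kye rsqsu rblb dddi onqaw leqs wbtgg nczph kilb epnxf otmzr yium qqwt xcwey
Final line 17: yium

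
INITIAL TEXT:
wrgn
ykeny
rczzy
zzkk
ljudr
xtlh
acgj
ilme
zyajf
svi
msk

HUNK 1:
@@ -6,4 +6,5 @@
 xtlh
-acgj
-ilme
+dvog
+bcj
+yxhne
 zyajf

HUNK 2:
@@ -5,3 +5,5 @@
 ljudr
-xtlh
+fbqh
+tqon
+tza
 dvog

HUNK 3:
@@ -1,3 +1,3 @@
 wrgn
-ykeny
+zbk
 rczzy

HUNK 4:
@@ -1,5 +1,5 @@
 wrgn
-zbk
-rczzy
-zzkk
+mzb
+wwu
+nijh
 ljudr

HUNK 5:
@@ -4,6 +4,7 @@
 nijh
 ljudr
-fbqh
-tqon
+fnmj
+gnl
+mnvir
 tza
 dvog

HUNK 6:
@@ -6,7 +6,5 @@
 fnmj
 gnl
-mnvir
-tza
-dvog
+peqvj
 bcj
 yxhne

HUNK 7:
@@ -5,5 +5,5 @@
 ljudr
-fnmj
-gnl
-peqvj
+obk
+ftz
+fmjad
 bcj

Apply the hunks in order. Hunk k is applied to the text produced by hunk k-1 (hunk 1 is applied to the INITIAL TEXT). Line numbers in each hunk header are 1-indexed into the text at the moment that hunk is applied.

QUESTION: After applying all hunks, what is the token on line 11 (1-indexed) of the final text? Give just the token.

Hunk 1: at line 6 remove [acgj,ilme] add [dvog,bcj,yxhne] -> 12 lines: wrgn ykeny rczzy zzkk ljudr xtlh dvog bcj yxhne zyajf svi msk
Hunk 2: at line 5 remove [xtlh] add [fbqh,tqon,tza] -> 14 lines: wrgn ykeny rczzy zzkk ljudr fbqh tqon tza dvog bcj yxhne zyajf svi msk
Hunk 3: at line 1 remove [ykeny] add [zbk] -> 14 lines: wrgn zbk rczzy zzkk ljudr fbqh tqon tza dvog bcj yxhne zyajf svi msk
Hunk 4: at line 1 remove [zbk,rczzy,zzkk] add [mzb,wwu,nijh] -> 14 lines: wrgn mzb wwu nijh ljudr fbqh tqon tza dvog bcj yxhne zyajf svi msk
Hunk 5: at line 4 remove [fbqh,tqon] add [fnmj,gnl,mnvir] -> 15 lines: wrgn mzb wwu nijh ljudr fnmj gnl mnvir tza dvog bcj yxhne zyajf svi msk
Hunk 6: at line 6 remove [mnvir,tza,dvog] add [peqvj] -> 13 lines: wrgn mzb wwu nijh ljudr fnmj gnl peqvj bcj yxhne zyajf svi msk
Hunk 7: at line 5 remove [fnmj,gnl,peqvj] add [obk,ftz,fmjad] -> 13 lines: wrgn mzb wwu nijh ljudr obk ftz fmjad bcj yxhne zyajf svi msk
Final line 11: zyajf

Answer: zyajf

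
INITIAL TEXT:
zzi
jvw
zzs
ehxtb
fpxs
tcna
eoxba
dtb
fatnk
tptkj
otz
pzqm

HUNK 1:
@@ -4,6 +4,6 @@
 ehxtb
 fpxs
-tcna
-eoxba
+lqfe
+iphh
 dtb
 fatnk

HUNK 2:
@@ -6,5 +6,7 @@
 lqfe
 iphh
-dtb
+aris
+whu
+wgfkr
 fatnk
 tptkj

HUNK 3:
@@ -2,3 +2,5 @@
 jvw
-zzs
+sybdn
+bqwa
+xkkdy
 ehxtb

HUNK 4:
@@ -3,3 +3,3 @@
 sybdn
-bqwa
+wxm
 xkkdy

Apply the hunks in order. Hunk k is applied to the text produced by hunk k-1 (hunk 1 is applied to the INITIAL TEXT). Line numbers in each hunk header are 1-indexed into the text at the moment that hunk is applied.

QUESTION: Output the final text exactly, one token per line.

Hunk 1: at line 4 remove [tcna,eoxba] add [lqfe,iphh] -> 12 lines: zzi jvw zzs ehxtb fpxs lqfe iphh dtb fatnk tptkj otz pzqm
Hunk 2: at line 6 remove [dtb] add [aris,whu,wgfkr] -> 14 lines: zzi jvw zzs ehxtb fpxs lqfe iphh aris whu wgfkr fatnk tptkj otz pzqm
Hunk 3: at line 2 remove [zzs] add [sybdn,bqwa,xkkdy] -> 16 lines: zzi jvw sybdn bqwa xkkdy ehxtb fpxs lqfe iphh aris whu wgfkr fatnk tptkj otz pzqm
Hunk 4: at line 3 remove [bqwa] add [wxm] -> 16 lines: zzi jvw sybdn wxm xkkdy ehxtb fpxs lqfe iphh aris whu wgfkr fatnk tptkj otz pzqm

Answer: zzi
jvw
sybdn
wxm
xkkdy
ehxtb
fpxs
lqfe
iphh
aris
whu
wgfkr
fatnk
tptkj
otz
pzqm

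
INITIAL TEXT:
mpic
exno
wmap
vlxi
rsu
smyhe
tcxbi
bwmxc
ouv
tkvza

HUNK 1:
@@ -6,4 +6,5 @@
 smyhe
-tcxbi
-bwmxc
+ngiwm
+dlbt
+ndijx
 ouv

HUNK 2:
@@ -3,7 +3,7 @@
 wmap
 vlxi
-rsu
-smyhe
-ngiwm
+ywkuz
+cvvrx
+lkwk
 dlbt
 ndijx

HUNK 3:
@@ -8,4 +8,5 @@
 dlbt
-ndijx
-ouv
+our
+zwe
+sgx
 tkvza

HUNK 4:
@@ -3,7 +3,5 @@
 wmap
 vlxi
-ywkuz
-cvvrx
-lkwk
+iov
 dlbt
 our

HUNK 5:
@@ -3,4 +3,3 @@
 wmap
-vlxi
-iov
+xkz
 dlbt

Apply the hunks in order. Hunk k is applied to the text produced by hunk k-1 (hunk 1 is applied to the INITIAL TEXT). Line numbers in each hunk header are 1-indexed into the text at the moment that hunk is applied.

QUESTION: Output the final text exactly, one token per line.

Hunk 1: at line 6 remove [tcxbi,bwmxc] add [ngiwm,dlbt,ndijx] -> 11 lines: mpic exno wmap vlxi rsu smyhe ngiwm dlbt ndijx ouv tkvza
Hunk 2: at line 3 remove [rsu,smyhe,ngiwm] add [ywkuz,cvvrx,lkwk] -> 11 lines: mpic exno wmap vlxi ywkuz cvvrx lkwk dlbt ndijx ouv tkvza
Hunk 3: at line 8 remove [ndijx,ouv] add [our,zwe,sgx] -> 12 lines: mpic exno wmap vlxi ywkuz cvvrx lkwk dlbt our zwe sgx tkvza
Hunk 4: at line 3 remove [ywkuz,cvvrx,lkwk] add [iov] -> 10 lines: mpic exno wmap vlxi iov dlbt our zwe sgx tkvza
Hunk 5: at line 3 remove [vlxi,iov] add [xkz] -> 9 lines: mpic exno wmap xkz dlbt our zwe sgx tkvza

Answer: mpic
exno
wmap
xkz
dlbt
our
zwe
sgx
tkvza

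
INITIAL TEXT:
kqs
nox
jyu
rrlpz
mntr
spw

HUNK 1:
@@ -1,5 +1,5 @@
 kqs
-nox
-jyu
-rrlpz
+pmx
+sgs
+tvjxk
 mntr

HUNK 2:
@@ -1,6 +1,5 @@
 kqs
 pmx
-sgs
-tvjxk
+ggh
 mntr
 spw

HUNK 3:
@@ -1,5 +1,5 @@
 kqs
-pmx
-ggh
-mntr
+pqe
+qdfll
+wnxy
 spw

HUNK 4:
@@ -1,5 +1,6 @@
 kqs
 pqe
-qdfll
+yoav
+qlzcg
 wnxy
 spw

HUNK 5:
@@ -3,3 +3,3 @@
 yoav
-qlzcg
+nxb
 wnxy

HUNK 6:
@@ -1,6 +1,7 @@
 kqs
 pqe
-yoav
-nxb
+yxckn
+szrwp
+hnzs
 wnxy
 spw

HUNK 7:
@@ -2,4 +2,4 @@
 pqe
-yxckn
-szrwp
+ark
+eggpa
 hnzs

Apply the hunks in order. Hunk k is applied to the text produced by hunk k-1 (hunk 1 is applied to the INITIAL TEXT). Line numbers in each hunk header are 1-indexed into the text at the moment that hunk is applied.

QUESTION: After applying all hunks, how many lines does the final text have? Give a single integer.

Hunk 1: at line 1 remove [nox,jyu,rrlpz] add [pmx,sgs,tvjxk] -> 6 lines: kqs pmx sgs tvjxk mntr spw
Hunk 2: at line 1 remove [sgs,tvjxk] add [ggh] -> 5 lines: kqs pmx ggh mntr spw
Hunk 3: at line 1 remove [pmx,ggh,mntr] add [pqe,qdfll,wnxy] -> 5 lines: kqs pqe qdfll wnxy spw
Hunk 4: at line 1 remove [qdfll] add [yoav,qlzcg] -> 6 lines: kqs pqe yoav qlzcg wnxy spw
Hunk 5: at line 3 remove [qlzcg] add [nxb] -> 6 lines: kqs pqe yoav nxb wnxy spw
Hunk 6: at line 1 remove [yoav,nxb] add [yxckn,szrwp,hnzs] -> 7 lines: kqs pqe yxckn szrwp hnzs wnxy spw
Hunk 7: at line 2 remove [yxckn,szrwp] add [ark,eggpa] -> 7 lines: kqs pqe ark eggpa hnzs wnxy spw
Final line count: 7

Answer: 7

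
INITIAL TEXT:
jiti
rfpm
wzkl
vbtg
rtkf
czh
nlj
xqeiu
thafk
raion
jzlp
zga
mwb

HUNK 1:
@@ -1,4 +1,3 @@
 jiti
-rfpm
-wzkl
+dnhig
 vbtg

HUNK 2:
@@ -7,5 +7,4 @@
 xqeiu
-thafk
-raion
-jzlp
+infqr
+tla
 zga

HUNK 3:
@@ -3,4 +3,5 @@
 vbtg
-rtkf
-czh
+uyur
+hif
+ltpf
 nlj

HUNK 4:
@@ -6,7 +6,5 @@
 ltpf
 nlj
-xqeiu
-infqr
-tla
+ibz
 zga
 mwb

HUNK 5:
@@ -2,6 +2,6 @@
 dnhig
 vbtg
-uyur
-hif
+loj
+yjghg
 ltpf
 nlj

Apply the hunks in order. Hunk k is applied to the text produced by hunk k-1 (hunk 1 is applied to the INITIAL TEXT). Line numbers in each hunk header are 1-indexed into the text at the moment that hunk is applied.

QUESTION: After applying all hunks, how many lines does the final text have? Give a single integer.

Answer: 10

Derivation:
Hunk 1: at line 1 remove [rfpm,wzkl] add [dnhig] -> 12 lines: jiti dnhig vbtg rtkf czh nlj xqeiu thafk raion jzlp zga mwb
Hunk 2: at line 7 remove [thafk,raion,jzlp] add [infqr,tla] -> 11 lines: jiti dnhig vbtg rtkf czh nlj xqeiu infqr tla zga mwb
Hunk 3: at line 3 remove [rtkf,czh] add [uyur,hif,ltpf] -> 12 lines: jiti dnhig vbtg uyur hif ltpf nlj xqeiu infqr tla zga mwb
Hunk 4: at line 6 remove [xqeiu,infqr,tla] add [ibz] -> 10 lines: jiti dnhig vbtg uyur hif ltpf nlj ibz zga mwb
Hunk 5: at line 2 remove [uyur,hif] add [loj,yjghg] -> 10 lines: jiti dnhig vbtg loj yjghg ltpf nlj ibz zga mwb
Final line count: 10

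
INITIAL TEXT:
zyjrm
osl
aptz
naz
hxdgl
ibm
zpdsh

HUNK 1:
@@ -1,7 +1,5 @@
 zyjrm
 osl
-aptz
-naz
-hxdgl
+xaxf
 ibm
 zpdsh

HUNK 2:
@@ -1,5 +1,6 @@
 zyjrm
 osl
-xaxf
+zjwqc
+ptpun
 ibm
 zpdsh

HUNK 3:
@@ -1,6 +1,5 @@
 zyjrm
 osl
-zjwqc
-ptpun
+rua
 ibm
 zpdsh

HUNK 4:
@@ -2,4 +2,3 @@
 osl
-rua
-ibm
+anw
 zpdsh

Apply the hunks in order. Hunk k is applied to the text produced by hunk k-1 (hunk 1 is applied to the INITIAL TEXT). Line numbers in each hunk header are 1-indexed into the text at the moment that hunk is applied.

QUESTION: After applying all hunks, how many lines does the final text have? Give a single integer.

Answer: 4

Derivation:
Hunk 1: at line 1 remove [aptz,naz,hxdgl] add [xaxf] -> 5 lines: zyjrm osl xaxf ibm zpdsh
Hunk 2: at line 1 remove [xaxf] add [zjwqc,ptpun] -> 6 lines: zyjrm osl zjwqc ptpun ibm zpdsh
Hunk 3: at line 1 remove [zjwqc,ptpun] add [rua] -> 5 lines: zyjrm osl rua ibm zpdsh
Hunk 4: at line 2 remove [rua,ibm] add [anw] -> 4 lines: zyjrm osl anw zpdsh
Final line count: 4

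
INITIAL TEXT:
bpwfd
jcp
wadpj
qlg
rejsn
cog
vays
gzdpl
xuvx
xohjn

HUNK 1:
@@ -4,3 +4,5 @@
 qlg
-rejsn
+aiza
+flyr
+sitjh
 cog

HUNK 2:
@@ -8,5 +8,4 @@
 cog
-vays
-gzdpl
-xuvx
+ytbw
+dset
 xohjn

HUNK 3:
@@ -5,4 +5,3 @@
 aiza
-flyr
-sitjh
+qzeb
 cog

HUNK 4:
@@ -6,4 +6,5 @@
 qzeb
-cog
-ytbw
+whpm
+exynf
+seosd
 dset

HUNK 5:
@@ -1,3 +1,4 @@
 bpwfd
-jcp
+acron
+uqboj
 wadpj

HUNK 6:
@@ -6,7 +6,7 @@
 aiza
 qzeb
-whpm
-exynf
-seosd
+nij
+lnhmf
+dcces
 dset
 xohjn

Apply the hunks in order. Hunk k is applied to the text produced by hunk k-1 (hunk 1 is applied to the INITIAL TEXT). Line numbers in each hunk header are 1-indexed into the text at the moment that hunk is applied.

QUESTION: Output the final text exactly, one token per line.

Answer: bpwfd
acron
uqboj
wadpj
qlg
aiza
qzeb
nij
lnhmf
dcces
dset
xohjn

Derivation:
Hunk 1: at line 4 remove [rejsn] add [aiza,flyr,sitjh] -> 12 lines: bpwfd jcp wadpj qlg aiza flyr sitjh cog vays gzdpl xuvx xohjn
Hunk 2: at line 8 remove [vays,gzdpl,xuvx] add [ytbw,dset] -> 11 lines: bpwfd jcp wadpj qlg aiza flyr sitjh cog ytbw dset xohjn
Hunk 3: at line 5 remove [flyr,sitjh] add [qzeb] -> 10 lines: bpwfd jcp wadpj qlg aiza qzeb cog ytbw dset xohjn
Hunk 4: at line 6 remove [cog,ytbw] add [whpm,exynf,seosd] -> 11 lines: bpwfd jcp wadpj qlg aiza qzeb whpm exynf seosd dset xohjn
Hunk 5: at line 1 remove [jcp] add [acron,uqboj] -> 12 lines: bpwfd acron uqboj wadpj qlg aiza qzeb whpm exynf seosd dset xohjn
Hunk 6: at line 6 remove [whpm,exynf,seosd] add [nij,lnhmf,dcces] -> 12 lines: bpwfd acron uqboj wadpj qlg aiza qzeb nij lnhmf dcces dset xohjn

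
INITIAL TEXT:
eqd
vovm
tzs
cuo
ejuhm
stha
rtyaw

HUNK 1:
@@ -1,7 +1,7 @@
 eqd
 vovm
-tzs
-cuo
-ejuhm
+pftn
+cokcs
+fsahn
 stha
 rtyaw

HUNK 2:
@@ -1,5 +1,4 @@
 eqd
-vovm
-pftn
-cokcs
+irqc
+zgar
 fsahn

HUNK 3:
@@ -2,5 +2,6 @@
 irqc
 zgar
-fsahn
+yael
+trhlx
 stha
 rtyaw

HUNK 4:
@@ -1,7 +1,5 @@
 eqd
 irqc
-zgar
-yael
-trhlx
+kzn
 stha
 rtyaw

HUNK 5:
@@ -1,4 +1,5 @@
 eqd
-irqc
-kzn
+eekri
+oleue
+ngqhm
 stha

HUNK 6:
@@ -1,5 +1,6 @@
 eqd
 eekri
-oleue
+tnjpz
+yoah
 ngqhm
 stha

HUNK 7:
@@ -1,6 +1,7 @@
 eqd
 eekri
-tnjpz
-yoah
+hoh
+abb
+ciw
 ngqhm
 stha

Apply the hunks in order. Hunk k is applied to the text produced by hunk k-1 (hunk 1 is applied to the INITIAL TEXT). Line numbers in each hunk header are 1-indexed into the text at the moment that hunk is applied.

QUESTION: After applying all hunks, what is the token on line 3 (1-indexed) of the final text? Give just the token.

Hunk 1: at line 1 remove [tzs,cuo,ejuhm] add [pftn,cokcs,fsahn] -> 7 lines: eqd vovm pftn cokcs fsahn stha rtyaw
Hunk 2: at line 1 remove [vovm,pftn,cokcs] add [irqc,zgar] -> 6 lines: eqd irqc zgar fsahn stha rtyaw
Hunk 3: at line 2 remove [fsahn] add [yael,trhlx] -> 7 lines: eqd irqc zgar yael trhlx stha rtyaw
Hunk 4: at line 1 remove [zgar,yael,trhlx] add [kzn] -> 5 lines: eqd irqc kzn stha rtyaw
Hunk 5: at line 1 remove [irqc,kzn] add [eekri,oleue,ngqhm] -> 6 lines: eqd eekri oleue ngqhm stha rtyaw
Hunk 6: at line 1 remove [oleue] add [tnjpz,yoah] -> 7 lines: eqd eekri tnjpz yoah ngqhm stha rtyaw
Hunk 7: at line 1 remove [tnjpz,yoah] add [hoh,abb,ciw] -> 8 lines: eqd eekri hoh abb ciw ngqhm stha rtyaw
Final line 3: hoh

Answer: hoh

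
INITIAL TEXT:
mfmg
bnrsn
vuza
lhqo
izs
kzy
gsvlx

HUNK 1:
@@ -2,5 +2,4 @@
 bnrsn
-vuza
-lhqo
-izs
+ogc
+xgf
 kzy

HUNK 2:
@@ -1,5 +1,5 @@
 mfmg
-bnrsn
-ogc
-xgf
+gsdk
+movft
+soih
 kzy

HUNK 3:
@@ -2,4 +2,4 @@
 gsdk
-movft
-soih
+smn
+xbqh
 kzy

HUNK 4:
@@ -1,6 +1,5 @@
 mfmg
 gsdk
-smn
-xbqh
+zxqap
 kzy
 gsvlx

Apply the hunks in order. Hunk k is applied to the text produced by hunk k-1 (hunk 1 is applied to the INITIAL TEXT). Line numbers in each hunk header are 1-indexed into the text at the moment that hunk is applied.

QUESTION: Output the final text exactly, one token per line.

Hunk 1: at line 2 remove [vuza,lhqo,izs] add [ogc,xgf] -> 6 lines: mfmg bnrsn ogc xgf kzy gsvlx
Hunk 2: at line 1 remove [bnrsn,ogc,xgf] add [gsdk,movft,soih] -> 6 lines: mfmg gsdk movft soih kzy gsvlx
Hunk 3: at line 2 remove [movft,soih] add [smn,xbqh] -> 6 lines: mfmg gsdk smn xbqh kzy gsvlx
Hunk 4: at line 1 remove [smn,xbqh] add [zxqap] -> 5 lines: mfmg gsdk zxqap kzy gsvlx

Answer: mfmg
gsdk
zxqap
kzy
gsvlx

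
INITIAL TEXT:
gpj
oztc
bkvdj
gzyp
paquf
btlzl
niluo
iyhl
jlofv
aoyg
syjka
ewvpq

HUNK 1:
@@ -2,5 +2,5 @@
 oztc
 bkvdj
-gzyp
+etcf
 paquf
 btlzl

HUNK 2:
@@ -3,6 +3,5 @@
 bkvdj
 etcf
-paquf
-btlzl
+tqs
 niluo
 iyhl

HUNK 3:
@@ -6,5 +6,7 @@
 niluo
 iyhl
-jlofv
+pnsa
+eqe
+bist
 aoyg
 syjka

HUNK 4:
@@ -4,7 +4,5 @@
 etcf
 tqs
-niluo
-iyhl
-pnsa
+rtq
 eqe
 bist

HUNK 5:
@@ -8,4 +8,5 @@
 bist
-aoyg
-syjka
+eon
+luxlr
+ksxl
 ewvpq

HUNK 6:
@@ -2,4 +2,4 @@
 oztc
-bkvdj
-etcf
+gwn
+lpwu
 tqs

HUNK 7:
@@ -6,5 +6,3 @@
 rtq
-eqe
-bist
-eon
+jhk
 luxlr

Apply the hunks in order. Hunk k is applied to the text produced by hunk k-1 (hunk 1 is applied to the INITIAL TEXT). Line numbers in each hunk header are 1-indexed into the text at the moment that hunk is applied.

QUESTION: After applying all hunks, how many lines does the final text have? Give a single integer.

Hunk 1: at line 2 remove [gzyp] add [etcf] -> 12 lines: gpj oztc bkvdj etcf paquf btlzl niluo iyhl jlofv aoyg syjka ewvpq
Hunk 2: at line 3 remove [paquf,btlzl] add [tqs] -> 11 lines: gpj oztc bkvdj etcf tqs niluo iyhl jlofv aoyg syjka ewvpq
Hunk 3: at line 6 remove [jlofv] add [pnsa,eqe,bist] -> 13 lines: gpj oztc bkvdj etcf tqs niluo iyhl pnsa eqe bist aoyg syjka ewvpq
Hunk 4: at line 4 remove [niluo,iyhl,pnsa] add [rtq] -> 11 lines: gpj oztc bkvdj etcf tqs rtq eqe bist aoyg syjka ewvpq
Hunk 5: at line 8 remove [aoyg,syjka] add [eon,luxlr,ksxl] -> 12 lines: gpj oztc bkvdj etcf tqs rtq eqe bist eon luxlr ksxl ewvpq
Hunk 6: at line 2 remove [bkvdj,etcf] add [gwn,lpwu] -> 12 lines: gpj oztc gwn lpwu tqs rtq eqe bist eon luxlr ksxl ewvpq
Hunk 7: at line 6 remove [eqe,bist,eon] add [jhk] -> 10 lines: gpj oztc gwn lpwu tqs rtq jhk luxlr ksxl ewvpq
Final line count: 10

Answer: 10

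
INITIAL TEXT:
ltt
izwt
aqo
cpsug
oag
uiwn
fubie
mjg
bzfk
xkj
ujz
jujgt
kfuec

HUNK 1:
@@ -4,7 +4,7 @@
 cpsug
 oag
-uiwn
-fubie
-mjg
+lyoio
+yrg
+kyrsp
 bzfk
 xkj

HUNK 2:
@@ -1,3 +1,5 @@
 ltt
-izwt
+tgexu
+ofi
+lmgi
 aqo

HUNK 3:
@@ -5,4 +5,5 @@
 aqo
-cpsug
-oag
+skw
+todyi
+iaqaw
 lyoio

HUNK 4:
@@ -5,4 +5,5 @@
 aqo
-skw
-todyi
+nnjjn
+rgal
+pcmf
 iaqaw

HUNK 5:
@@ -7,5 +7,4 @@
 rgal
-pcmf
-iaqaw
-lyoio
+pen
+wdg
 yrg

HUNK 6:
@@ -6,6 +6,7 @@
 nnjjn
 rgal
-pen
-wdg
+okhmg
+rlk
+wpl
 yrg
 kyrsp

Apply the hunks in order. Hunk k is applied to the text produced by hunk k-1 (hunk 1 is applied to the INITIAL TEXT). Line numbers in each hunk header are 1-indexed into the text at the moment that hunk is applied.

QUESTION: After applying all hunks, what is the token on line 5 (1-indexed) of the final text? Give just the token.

Answer: aqo

Derivation:
Hunk 1: at line 4 remove [uiwn,fubie,mjg] add [lyoio,yrg,kyrsp] -> 13 lines: ltt izwt aqo cpsug oag lyoio yrg kyrsp bzfk xkj ujz jujgt kfuec
Hunk 2: at line 1 remove [izwt] add [tgexu,ofi,lmgi] -> 15 lines: ltt tgexu ofi lmgi aqo cpsug oag lyoio yrg kyrsp bzfk xkj ujz jujgt kfuec
Hunk 3: at line 5 remove [cpsug,oag] add [skw,todyi,iaqaw] -> 16 lines: ltt tgexu ofi lmgi aqo skw todyi iaqaw lyoio yrg kyrsp bzfk xkj ujz jujgt kfuec
Hunk 4: at line 5 remove [skw,todyi] add [nnjjn,rgal,pcmf] -> 17 lines: ltt tgexu ofi lmgi aqo nnjjn rgal pcmf iaqaw lyoio yrg kyrsp bzfk xkj ujz jujgt kfuec
Hunk 5: at line 7 remove [pcmf,iaqaw,lyoio] add [pen,wdg] -> 16 lines: ltt tgexu ofi lmgi aqo nnjjn rgal pen wdg yrg kyrsp bzfk xkj ujz jujgt kfuec
Hunk 6: at line 6 remove [pen,wdg] add [okhmg,rlk,wpl] -> 17 lines: ltt tgexu ofi lmgi aqo nnjjn rgal okhmg rlk wpl yrg kyrsp bzfk xkj ujz jujgt kfuec
Final line 5: aqo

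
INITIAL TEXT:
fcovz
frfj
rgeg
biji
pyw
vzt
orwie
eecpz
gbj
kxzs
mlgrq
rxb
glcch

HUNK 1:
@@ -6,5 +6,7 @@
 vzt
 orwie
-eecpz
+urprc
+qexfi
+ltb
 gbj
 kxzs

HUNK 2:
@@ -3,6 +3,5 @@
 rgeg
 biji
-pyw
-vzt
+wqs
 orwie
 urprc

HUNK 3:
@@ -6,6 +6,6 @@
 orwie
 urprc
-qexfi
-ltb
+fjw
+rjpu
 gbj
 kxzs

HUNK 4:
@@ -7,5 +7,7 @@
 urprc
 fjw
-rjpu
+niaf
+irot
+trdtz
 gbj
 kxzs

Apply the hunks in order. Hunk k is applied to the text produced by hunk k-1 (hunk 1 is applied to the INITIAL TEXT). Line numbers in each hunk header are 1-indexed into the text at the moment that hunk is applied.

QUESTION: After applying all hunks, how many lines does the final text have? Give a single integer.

Hunk 1: at line 6 remove [eecpz] add [urprc,qexfi,ltb] -> 15 lines: fcovz frfj rgeg biji pyw vzt orwie urprc qexfi ltb gbj kxzs mlgrq rxb glcch
Hunk 2: at line 3 remove [pyw,vzt] add [wqs] -> 14 lines: fcovz frfj rgeg biji wqs orwie urprc qexfi ltb gbj kxzs mlgrq rxb glcch
Hunk 3: at line 6 remove [qexfi,ltb] add [fjw,rjpu] -> 14 lines: fcovz frfj rgeg biji wqs orwie urprc fjw rjpu gbj kxzs mlgrq rxb glcch
Hunk 4: at line 7 remove [rjpu] add [niaf,irot,trdtz] -> 16 lines: fcovz frfj rgeg biji wqs orwie urprc fjw niaf irot trdtz gbj kxzs mlgrq rxb glcch
Final line count: 16

Answer: 16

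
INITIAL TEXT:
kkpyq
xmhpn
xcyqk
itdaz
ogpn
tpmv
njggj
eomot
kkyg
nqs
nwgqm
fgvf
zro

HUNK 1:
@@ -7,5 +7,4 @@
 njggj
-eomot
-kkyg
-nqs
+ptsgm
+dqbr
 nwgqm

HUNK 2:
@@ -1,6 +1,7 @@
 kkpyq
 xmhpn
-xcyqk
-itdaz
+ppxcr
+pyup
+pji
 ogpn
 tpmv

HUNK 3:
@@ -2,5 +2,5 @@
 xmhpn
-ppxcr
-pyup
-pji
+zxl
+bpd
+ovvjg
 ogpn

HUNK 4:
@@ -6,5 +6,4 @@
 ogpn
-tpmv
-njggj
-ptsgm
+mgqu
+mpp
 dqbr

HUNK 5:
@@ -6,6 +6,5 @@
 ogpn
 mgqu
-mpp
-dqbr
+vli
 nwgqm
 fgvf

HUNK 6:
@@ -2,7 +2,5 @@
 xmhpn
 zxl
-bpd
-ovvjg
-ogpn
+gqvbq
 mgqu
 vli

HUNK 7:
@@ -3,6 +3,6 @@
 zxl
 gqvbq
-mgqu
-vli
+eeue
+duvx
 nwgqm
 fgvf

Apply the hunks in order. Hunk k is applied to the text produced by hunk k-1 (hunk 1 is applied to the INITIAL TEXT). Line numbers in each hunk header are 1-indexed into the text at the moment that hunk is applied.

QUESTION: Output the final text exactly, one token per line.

Hunk 1: at line 7 remove [eomot,kkyg,nqs] add [ptsgm,dqbr] -> 12 lines: kkpyq xmhpn xcyqk itdaz ogpn tpmv njggj ptsgm dqbr nwgqm fgvf zro
Hunk 2: at line 1 remove [xcyqk,itdaz] add [ppxcr,pyup,pji] -> 13 lines: kkpyq xmhpn ppxcr pyup pji ogpn tpmv njggj ptsgm dqbr nwgqm fgvf zro
Hunk 3: at line 2 remove [ppxcr,pyup,pji] add [zxl,bpd,ovvjg] -> 13 lines: kkpyq xmhpn zxl bpd ovvjg ogpn tpmv njggj ptsgm dqbr nwgqm fgvf zro
Hunk 4: at line 6 remove [tpmv,njggj,ptsgm] add [mgqu,mpp] -> 12 lines: kkpyq xmhpn zxl bpd ovvjg ogpn mgqu mpp dqbr nwgqm fgvf zro
Hunk 5: at line 6 remove [mpp,dqbr] add [vli] -> 11 lines: kkpyq xmhpn zxl bpd ovvjg ogpn mgqu vli nwgqm fgvf zro
Hunk 6: at line 2 remove [bpd,ovvjg,ogpn] add [gqvbq] -> 9 lines: kkpyq xmhpn zxl gqvbq mgqu vli nwgqm fgvf zro
Hunk 7: at line 3 remove [mgqu,vli] add [eeue,duvx] -> 9 lines: kkpyq xmhpn zxl gqvbq eeue duvx nwgqm fgvf zro

Answer: kkpyq
xmhpn
zxl
gqvbq
eeue
duvx
nwgqm
fgvf
zro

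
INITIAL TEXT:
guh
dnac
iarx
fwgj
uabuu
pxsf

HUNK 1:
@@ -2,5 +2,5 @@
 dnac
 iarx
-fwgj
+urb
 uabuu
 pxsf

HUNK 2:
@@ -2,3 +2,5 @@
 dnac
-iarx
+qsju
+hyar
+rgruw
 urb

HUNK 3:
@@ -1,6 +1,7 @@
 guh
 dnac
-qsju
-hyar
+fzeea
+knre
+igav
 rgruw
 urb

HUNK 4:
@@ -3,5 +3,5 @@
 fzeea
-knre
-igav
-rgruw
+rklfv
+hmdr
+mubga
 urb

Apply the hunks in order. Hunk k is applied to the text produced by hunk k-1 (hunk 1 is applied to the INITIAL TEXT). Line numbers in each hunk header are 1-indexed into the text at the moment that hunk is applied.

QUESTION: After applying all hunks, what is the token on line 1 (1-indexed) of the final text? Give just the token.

Hunk 1: at line 2 remove [fwgj] add [urb] -> 6 lines: guh dnac iarx urb uabuu pxsf
Hunk 2: at line 2 remove [iarx] add [qsju,hyar,rgruw] -> 8 lines: guh dnac qsju hyar rgruw urb uabuu pxsf
Hunk 3: at line 1 remove [qsju,hyar] add [fzeea,knre,igav] -> 9 lines: guh dnac fzeea knre igav rgruw urb uabuu pxsf
Hunk 4: at line 3 remove [knre,igav,rgruw] add [rklfv,hmdr,mubga] -> 9 lines: guh dnac fzeea rklfv hmdr mubga urb uabuu pxsf
Final line 1: guh

Answer: guh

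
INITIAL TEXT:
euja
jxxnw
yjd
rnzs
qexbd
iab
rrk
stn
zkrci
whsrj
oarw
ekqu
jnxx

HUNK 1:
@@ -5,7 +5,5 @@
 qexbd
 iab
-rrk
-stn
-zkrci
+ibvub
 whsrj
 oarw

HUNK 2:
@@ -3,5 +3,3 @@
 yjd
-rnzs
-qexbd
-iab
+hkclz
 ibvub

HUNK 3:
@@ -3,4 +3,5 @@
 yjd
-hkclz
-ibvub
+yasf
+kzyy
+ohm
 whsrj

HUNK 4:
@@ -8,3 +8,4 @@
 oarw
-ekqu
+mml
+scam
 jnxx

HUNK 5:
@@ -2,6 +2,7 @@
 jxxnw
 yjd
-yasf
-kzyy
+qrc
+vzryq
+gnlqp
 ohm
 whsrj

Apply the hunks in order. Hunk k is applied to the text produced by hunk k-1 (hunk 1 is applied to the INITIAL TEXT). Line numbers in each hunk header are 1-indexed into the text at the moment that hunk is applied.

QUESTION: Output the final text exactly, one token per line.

Hunk 1: at line 5 remove [rrk,stn,zkrci] add [ibvub] -> 11 lines: euja jxxnw yjd rnzs qexbd iab ibvub whsrj oarw ekqu jnxx
Hunk 2: at line 3 remove [rnzs,qexbd,iab] add [hkclz] -> 9 lines: euja jxxnw yjd hkclz ibvub whsrj oarw ekqu jnxx
Hunk 3: at line 3 remove [hkclz,ibvub] add [yasf,kzyy,ohm] -> 10 lines: euja jxxnw yjd yasf kzyy ohm whsrj oarw ekqu jnxx
Hunk 4: at line 8 remove [ekqu] add [mml,scam] -> 11 lines: euja jxxnw yjd yasf kzyy ohm whsrj oarw mml scam jnxx
Hunk 5: at line 2 remove [yasf,kzyy] add [qrc,vzryq,gnlqp] -> 12 lines: euja jxxnw yjd qrc vzryq gnlqp ohm whsrj oarw mml scam jnxx

Answer: euja
jxxnw
yjd
qrc
vzryq
gnlqp
ohm
whsrj
oarw
mml
scam
jnxx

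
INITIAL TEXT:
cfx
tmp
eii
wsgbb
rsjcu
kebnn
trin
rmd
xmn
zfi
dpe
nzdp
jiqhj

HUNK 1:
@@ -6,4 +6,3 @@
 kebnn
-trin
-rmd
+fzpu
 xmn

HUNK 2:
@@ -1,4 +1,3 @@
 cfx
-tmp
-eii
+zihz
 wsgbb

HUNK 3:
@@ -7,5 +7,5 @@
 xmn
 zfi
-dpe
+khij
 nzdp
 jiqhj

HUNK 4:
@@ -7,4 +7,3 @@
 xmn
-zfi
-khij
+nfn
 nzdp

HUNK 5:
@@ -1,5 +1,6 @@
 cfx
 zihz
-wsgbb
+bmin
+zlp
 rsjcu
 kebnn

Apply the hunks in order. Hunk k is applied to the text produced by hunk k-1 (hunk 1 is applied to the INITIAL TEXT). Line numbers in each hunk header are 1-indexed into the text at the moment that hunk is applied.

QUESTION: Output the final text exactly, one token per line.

Hunk 1: at line 6 remove [trin,rmd] add [fzpu] -> 12 lines: cfx tmp eii wsgbb rsjcu kebnn fzpu xmn zfi dpe nzdp jiqhj
Hunk 2: at line 1 remove [tmp,eii] add [zihz] -> 11 lines: cfx zihz wsgbb rsjcu kebnn fzpu xmn zfi dpe nzdp jiqhj
Hunk 3: at line 7 remove [dpe] add [khij] -> 11 lines: cfx zihz wsgbb rsjcu kebnn fzpu xmn zfi khij nzdp jiqhj
Hunk 4: at line 7 remove [zfi,khij] add [nfn] -> 10 lines: cfx zihz wsgbb rsjcu kebnn fzpu xmn nfn nzdp jiqhj
Hunk 5: at line 1 remove [wsgbb] add [bmin,zlp] -> 11 lines: cfx zihz bmin zlp rsjcu kebnn fzpu xmn nfn nzdp jiqhj

Answer: cfx
zihz
bmin
zlp
rsjcu
kebnn
fzpu
xmn
nfn
nzdp
jiqhj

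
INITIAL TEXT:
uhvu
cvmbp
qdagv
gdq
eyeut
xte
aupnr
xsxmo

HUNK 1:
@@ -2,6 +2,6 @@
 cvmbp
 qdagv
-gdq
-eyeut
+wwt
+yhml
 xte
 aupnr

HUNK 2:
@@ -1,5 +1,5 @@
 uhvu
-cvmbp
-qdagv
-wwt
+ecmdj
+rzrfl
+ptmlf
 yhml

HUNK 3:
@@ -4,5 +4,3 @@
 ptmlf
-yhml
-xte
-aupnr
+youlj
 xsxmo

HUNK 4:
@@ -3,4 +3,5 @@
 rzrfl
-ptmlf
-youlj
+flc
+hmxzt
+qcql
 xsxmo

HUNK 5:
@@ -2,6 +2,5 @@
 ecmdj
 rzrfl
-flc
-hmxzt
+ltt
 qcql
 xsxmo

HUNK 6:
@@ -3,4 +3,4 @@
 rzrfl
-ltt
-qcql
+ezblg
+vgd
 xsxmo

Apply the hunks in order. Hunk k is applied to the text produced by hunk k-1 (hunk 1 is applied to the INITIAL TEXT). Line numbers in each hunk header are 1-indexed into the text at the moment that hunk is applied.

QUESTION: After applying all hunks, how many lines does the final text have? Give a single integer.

Answer: 6

Derivation:
Hunk 1: at line 2 remove [gdq,eyeut] add [wwt,yhml] -> 8 lines: uhvu cvmbp qdagv wwt yhml xte aupnr xsxmo
Hunk 2: at line 1 remove [cvmbp,qdagv,wwt] add [ecmdj,rzrfl,ptmlf] -> 8 lines: uhvu ecmdj rzrfl ptmlf yhml xte aupnr xsxmo
Hunk 3: at line 4 remove [yhml,xte,aupnr] add [youlj] -> 6 lines: uhvu ecmdj rzrfl ptmlf youlj xsxmo
Hunk 4: at line 3 remove [ptmlf,youlj] add [flc,hmxzt,qcql] -> 7 lines: uhvu ecmdj rzrfl flc hmxzt qcql xsxmo
Hunk 5: at line 2 remove [flc,hmxzt] add [ltt] -> 6 lines: uhvu ecmdj rzrfl ltt qcql xsxmo
Hunk 6: at line 3 remove [ltt,qcql] add [ezblg,vgd] -> 6 lines: uhvu ecmdj rzrfl ezblg vgd xsxmo
Final line count: 6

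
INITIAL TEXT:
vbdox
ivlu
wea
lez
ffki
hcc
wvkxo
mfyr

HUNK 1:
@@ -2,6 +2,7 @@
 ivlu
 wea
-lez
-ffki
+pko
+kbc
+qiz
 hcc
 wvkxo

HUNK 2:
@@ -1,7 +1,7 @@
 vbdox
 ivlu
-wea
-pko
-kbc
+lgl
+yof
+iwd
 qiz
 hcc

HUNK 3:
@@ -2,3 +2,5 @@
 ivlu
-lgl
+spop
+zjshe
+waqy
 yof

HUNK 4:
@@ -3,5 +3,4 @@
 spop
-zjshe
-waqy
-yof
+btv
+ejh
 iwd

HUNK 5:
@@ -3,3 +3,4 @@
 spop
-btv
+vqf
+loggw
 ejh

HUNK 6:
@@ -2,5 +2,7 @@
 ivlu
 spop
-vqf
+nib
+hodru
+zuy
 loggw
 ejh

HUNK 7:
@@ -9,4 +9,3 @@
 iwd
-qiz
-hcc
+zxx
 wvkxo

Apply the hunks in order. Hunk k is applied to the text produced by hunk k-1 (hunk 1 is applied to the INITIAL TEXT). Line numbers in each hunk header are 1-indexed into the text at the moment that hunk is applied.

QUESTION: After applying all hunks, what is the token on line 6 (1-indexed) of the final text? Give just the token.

Hunk 1: at line 2 remove [lez,ffki] add [pko,kbc,qiz] -> 9 lines: vbdox ivlu wea pko kbc qiz hcc wvkxo mfyr
Hunk 2: at line 1 remove [wea,pko,kbc] add [lgl,yof,iwd] -> 9 lines: vbdox ivlu lgl yof iwd qiz hcc wvkxo mfyr
Hunk 3: at line 2 remove [lgl] add [spop,zjshe,waqy] -> 11 lines: vbdox ivlu spop zjshe waqy yof iwd qiz hcc wvkxo mfyr
Hunk 4: at line 3 remove [zjshe,waqy,yof] add [btv,ejh] -> 10 lines: vbdox ivlu spop btv ejh iwd qiz hcc wvkxo mfyr
Hunk 5: at line 3 remove [btv] add [vqf,loggw] -> 11 lines: vbdox ivlu spop vqf loggw ejh iwd qiz hcc wvkxo mfyr
Hunk 6: at line 2 remove [vqf] add [nib,hodru,zuy] -> 13 lines: vbdox ivlu spop nib hodru zuy loggw ejh iwd qiz hcc wvkxo mfyr
Hunk 7: at line 9 remove [qiz,hcc] add [zxx] -> 12 lines: vbdox ivlu spop nib hodru zuy loggw ejh iwd zxx wvkxo mfyr
Final line 6: zuy

Answer: zuy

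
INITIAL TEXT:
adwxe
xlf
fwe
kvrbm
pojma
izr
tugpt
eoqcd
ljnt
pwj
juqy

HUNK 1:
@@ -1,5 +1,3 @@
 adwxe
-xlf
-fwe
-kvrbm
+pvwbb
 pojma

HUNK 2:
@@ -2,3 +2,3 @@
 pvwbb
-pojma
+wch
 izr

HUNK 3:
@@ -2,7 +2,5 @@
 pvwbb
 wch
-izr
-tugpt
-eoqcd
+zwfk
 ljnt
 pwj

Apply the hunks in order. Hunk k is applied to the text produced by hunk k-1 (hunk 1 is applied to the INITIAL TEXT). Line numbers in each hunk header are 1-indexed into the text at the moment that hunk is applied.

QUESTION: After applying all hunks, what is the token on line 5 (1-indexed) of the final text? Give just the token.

Hunk 1: at line 1 remove [xlf,fwe,kvrbm] add [pvwbb] -> 9 lines: adwxe pvwbb pojma izr tugpt eoqcd ljnt pwj juqy
Hunk 2: at line 2 remove [pojma] add [wch] -> 9 lines: adwxe pvwbb wch izr tugpt eoqcd ljnt pwj juqy
Hunk 3: at line 2 remove [izr,tugpt,eoqcd] add [zwfk] -> 7 lines: adwxe pvwbb wch zwfk ljnt pwj juqy
Final line 5: ljnt

Answer: ljnt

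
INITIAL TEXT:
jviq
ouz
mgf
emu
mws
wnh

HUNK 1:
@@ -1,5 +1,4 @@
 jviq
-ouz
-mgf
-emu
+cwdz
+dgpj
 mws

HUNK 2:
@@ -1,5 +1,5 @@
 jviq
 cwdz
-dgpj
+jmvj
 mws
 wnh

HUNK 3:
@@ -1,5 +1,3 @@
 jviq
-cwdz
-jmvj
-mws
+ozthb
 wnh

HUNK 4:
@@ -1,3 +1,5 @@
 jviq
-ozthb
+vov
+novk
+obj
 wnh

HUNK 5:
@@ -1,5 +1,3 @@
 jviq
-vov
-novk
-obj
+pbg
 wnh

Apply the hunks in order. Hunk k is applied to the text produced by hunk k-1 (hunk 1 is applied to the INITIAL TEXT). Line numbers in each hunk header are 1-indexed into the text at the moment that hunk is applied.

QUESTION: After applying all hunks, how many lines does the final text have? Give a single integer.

Hunk 1: at line 1 remove [ouz,mgf,emu] add [cwdz,dgpj] -> 5 lines: jviq cwdz dgpj mws wnh
Hunk 2: at line 1 remove [dgpj] add [jmvj] -> 5 lines: jviq cwdz jmvj mws wnh
Hunk 3: at line 1 remove [cwdz,jmvj,mws] add [ozthb] -> 3 lines: jviq ozthb wnh
Hunk 4: at line 1 remove [ozthb] add [vov,novk,obj] -> 5 lines: jviq vov novk obj wnh
Hunk 5: at line 1 remove [vov,novk,obj] add [pbg] -> 3 lines: jviq pbg wnh
Final line count: 3

Answer: 3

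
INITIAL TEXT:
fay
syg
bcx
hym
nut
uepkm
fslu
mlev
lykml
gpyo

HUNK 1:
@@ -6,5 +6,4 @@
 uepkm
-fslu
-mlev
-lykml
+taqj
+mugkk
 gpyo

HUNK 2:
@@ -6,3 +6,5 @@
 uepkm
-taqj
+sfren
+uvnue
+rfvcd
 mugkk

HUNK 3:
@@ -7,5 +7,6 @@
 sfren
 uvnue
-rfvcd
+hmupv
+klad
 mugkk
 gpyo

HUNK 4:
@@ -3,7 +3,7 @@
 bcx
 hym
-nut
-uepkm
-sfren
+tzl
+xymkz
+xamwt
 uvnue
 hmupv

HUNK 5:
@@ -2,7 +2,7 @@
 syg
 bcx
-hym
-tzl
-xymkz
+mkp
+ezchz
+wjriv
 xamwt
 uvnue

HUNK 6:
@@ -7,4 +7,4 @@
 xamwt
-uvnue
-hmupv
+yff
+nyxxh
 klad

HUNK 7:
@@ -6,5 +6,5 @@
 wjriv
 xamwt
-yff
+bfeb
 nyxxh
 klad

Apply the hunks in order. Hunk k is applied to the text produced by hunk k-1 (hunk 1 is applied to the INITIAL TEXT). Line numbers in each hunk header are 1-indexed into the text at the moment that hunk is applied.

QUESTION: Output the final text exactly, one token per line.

Hunk 1: at line 6 remove [fslu,mlev,lykml] add [taqj,mugkk] -> 9 lines: fay syg bcx hym nut uepkm taqj mugkk gpyo
Hunk 2: at line 6 remove [taqj] add [sfren,uvnue,rfvcd] -> 11 lines: fay syg bcx hym nut uepkm sfren uvnue rfvcd mugkk gpyo
Hunk 3: at line 7 remove [rfvcd] add [hmupv,klad] -> 12 lines: fay syg bcx hym nut uepkm sfren uvnue hmupv klad mugkk gpyo
Hunk 4: at line 3 remove [nut,uepkm,sfren] add [tzl,xymkz,xamwt] -> 12 lines: fay syg bcx hym tzl xymkz xamwt uvnue hmupv klad mugkk gpyo
Hunk 5: at line 2 remove [hym,tzl,xymkz] add [mkp,ezchz,wjriv] -> 12 lines: fay syg bcx mkp ezchz wjriv xamwt uvnue hmupv klad mugkk gpyo
Hunk 6: at line 7 remove [uvnue,hmupv] add [yff,nyxxh] -> 12 lines: fay syg bcx mkp ezchz wjriv xamwt yff nyxxh klad mugkk gpyo
Hunk 7: at line 6 remove [yff] add [bfeb] -> 12 lines: fay syg bcx mkp ezchz wjriv xamwt bfeb nyxxh klad mugkk gpyo

Answer: fay
syg
bcx
mkp
ezchz
wjriv
xamwt
bfeb
nyxxh
klad
mugkk
gpyo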